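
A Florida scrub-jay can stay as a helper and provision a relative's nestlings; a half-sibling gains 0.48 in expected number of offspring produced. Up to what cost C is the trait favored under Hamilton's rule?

r to a half-sibling = 0.25 (half-sibs share one parent — one path of length 2: r = (1/2)^2 = 1/4).
Hamilton's rule: n·r·B > C, so the trait is favored while C < n·r·B = 1·0.25·0.48 = 0.12.

0.12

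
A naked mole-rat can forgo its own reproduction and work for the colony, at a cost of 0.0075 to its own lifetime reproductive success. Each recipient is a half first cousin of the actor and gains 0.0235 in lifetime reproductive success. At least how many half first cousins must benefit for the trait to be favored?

6

r to a half first cousin = 0.0625 (half first cousins share one grandparent — one path of length 4: r = (1/2)^4 = 1/16).
Hamilton's rule: n·r·B > C  ⇒  n > C/(r·B) = 0.0075/(0.0625·0.0235) = 5.106.
The smallest integer exceeding 5.106 is 6.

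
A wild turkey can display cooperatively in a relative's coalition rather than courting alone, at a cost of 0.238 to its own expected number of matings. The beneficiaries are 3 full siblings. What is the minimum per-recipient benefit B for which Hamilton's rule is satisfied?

r to a full sibling = 1/2 (full sibs share both parents — two paths of length 2: r = 2·(1/2)^2 = 1/2).
Hamilton's rule with n recipients of equal r: n·r·B > C, so B > C/(n·r) = 0.238/(3·0.5) = 0.1587.

0.1587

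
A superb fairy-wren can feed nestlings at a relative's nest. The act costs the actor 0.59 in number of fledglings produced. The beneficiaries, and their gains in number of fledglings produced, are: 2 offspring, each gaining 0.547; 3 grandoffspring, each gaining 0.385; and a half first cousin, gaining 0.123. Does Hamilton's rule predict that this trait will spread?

Hamilton's rule: the trait is favored when the sum of r·B over every recipient exceeds the actor's cost C.
r to an offspring = 1/2 (one parent–offspring link: r = (1/2)^1 = 1/2).
r to a grandoffspring = 1/4 (two parent–offspring links: r = (1/2)^2 = 1/4).
r to a half first cousin = 1/16 (half first cousins share one grandparent — one path of length 4: r = (1/2)^4 = 1/16).
Summing one r·B term per recipient: 2·0.5·0.547 + 3·0.25·0.385 + 1·0.0625·0.123 = 0.8434375.
0.8434375 > 0.59: the indirect benefit exceeds the cost.

Yes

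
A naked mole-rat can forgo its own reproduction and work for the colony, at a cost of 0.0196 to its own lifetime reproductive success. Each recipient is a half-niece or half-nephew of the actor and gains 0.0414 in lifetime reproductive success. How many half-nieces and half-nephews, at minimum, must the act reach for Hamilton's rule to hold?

r to a half-niece or half-nephew = 0.125 (half-aunt/uncle↔niece/nephew: one path of length 3: r = (1/2)^3 = 1/8).
Hamilton's rule: n·r·B > C  ⇒  n > C/(r·B) = 0.0196/(0.125·0.0414) = 3.787.
The smallest integer exceeding 3.787 is 4.

4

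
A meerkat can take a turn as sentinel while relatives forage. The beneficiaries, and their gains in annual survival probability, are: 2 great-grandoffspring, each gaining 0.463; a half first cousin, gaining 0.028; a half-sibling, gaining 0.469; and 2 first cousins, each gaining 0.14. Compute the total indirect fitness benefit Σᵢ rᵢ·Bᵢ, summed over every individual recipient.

0.26975

r to a great-grandoffspring = 0.125 (three parent–offspring links: r = (1/2)^3 = 1/8).
r to a half first cousin = 0.0625 (half first cousins share one grandparent — one path of length 4: r = (1/2)^4 = 1/16).
r to a half-sibling = 1/4 (half-sibs share one parent — one path of length 2: r = (1/2)^2 = 1/4).
r to a first cousin = 1/8 (first cousins share one grandparent pair — two paths of length 4: r = 2·(1/2)^4 = 1/8).
Summing one r·B term per recipient: 2·0.125·0.463 + 1·0.0625·0.028 + 1·0.25·0.469 + 2·0.125·0.14 = 0.26975.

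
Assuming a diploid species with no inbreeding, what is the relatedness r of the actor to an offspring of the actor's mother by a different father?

0.25

Each parent–offspring link contributes a factor of 1/2, and independent paths through distinct common ancestors add.
Half-sibs share one parent — one path of length 2: r = (1/2)^2 = 1/4.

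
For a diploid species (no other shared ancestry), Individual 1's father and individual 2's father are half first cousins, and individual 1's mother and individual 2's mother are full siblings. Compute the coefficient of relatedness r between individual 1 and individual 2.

0.140625

Relatedness sums over independent paths through distinct common ancestors.
Individual 1 and individual 2 are related in two ways: half second cousins through their fathers (r = 1/64) and first cousins through their mothers (r = 1/8).
r = 1/64 + 1/8 = 0.140625.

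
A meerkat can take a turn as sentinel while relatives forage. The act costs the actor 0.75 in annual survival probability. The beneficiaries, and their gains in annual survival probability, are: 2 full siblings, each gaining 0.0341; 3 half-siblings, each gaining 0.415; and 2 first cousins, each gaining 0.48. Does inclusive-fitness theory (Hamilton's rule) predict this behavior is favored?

Hamilton's rule: the trait is favored when the sum of r·B over every recipient exceeds the actor's cost C.
r to a full sibling = 1/2 (full sibs share both parents — two paths of length 2: r = 2·(1/2)^2 = 1/2).
r to a half-sibling = 0.25 (half-sibs share one parent — one path of length 2: r = (1/2)^2 = 1/4).
r to a first cousin = 0.125 (first cousins share one grandparent pair — two paths of length 4: r = 2·(1/2)^4 = 1/8).
Summing one r·B term per recipient: 2·0.5·0.0341 + 3·0.25·0.415 + 2·0.125·0.48 = 0.46535.
0.46535 < 0.75: the indirect benefit is less than the cost.

No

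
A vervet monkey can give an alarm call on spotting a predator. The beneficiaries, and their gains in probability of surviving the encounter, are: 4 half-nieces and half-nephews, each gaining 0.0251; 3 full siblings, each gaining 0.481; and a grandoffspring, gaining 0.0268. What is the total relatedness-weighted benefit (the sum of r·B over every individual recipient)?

0.74075

r to a half-niece or half-nephew = 1/8 (half-aunt/uncle↔niece/nephew: one path of length 3: r = (1/2)^3 = 1/8).
r to a full sibling = 1/2 (full sibs share both parents — two paths of length 2: r = 2·(1/2)^2 = 1/2).
r to a grandoffspring = 0.25 (two parent–offspring links: r = (1/2)^2 = 1/4).
Summing one r·B term per recipient: 4·0.125·0.0251 + 3·0.5·0.481 + 1·0.25·0.0268 = 0.74075.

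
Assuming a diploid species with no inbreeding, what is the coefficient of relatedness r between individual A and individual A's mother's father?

0.25

Each parent–offspring link contributes a factor of 1/2, and independent paths through distinct common ancestors add.
Two parent–offspring links: r = (1/2)^2 = 1/4.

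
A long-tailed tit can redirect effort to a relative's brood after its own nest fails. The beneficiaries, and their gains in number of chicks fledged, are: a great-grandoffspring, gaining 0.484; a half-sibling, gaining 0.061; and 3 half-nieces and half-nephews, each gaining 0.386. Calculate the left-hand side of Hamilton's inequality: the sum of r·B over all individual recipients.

r to a great-grandoffspring = 0.125 (three parent–offspring links: r = (1/2)^3 = 1/8).
r to a half-sibling = 0.25 (half-sibs share one parent — one path of length 2: r = (1/2)^2 = 1/4).
r to a half-niece or half-nephew = 0.125 (half-aunt/uncle↔niece/nephew: one path of length 3: r = (1/2)^3 = 1/8).
Summing one r·B term per recipient: 1·0.125·0.484 + 1·0.25·0.061 + 3·0.125·0.386 = 0.2205.

0.2205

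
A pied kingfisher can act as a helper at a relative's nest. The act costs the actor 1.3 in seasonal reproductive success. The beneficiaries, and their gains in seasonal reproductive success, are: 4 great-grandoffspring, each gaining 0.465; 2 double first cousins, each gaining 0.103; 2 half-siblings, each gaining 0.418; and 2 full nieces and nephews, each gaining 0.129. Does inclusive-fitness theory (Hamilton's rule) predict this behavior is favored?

No

Hamilton's rule: the trait is favored when the sum of r·B over every recipient exceeds the actor's cost C.
r to a great-grandoffspring = 1/8 (three parent–offspring links: r = (1/2)^3 = 1/8).
r to a double first cousin = 0.25 (double first cousins share both grandparent pairs — four paths of length 4: r = 4·(1/2)^4 = 1/4).
r to a half-sibling = 0.25 (half-sibs share one parent — one path of length 2: r = (1/2)^2 = 1/4).
r to a full niece or nephew = 1/4 (full aunt/uncle↔niece/nephew: two paths of length 3 through the shared grandparent pair: r = 2·(1/2)^3 = 1/4).
Summing one r·B term per recipient: 4·0.125·0.465 + 2·0.25·0.103 + 2·0.25·0.418 + 2·0.25·0.129 = 0.5575.
0.5575 < 1.3: the indirect benefit is less than the cost.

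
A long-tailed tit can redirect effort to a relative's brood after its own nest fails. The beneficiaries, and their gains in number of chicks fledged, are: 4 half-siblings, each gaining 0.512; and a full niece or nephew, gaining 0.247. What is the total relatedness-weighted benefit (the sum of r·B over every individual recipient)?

r to a half-sibling = 1/4 (half-sibs share one parent — one path of length 2: r = (1/2)^2 = 1/4).
r to a full niece or nephew = 1/4 (full aunt/uncle↔niece/nephew: two paths of length 3 through the shared grandparent pair: r = 2·(1/2)^3 = 1/4).
Summing one r·B term per recipient: 4·0.25·0.512 + 1·0.25·0.247 = 0.57375.

0.57375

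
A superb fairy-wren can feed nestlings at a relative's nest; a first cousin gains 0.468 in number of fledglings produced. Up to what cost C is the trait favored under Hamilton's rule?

r to a first cousin = 0.125 (first cousins share one grandparent pair — two paths of length 4: r = 2·(1/2)^4 = 1/8).
Hamilton's rule: n·r·B > C, so the trait is favored while C < n·r·B = 1·0.125·0.468 = 0.0585.

0.0585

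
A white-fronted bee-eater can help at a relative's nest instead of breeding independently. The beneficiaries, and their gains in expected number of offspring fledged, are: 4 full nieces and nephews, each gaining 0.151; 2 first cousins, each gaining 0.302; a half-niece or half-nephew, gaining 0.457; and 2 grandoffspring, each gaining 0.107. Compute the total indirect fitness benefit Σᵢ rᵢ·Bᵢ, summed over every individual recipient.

0.337125

r to a full niece or nephew = 0.25 (full aunt/uncle↔niece/nephew: two paths of length 3 through the shared grandparent pair: r = 2·(1/2)^3 = 1/4).
r to a first cousin = 0.125 (first cousins share one grandparent pair — two paths of length 4: r = 2·(1/2)^4 = 1/8).
r to a half-niece or half-nephew = 0.125 (half-aunt/uncle↔niece/nephew: one path of length 3: r = (1/2)^3 = 1/8).
r to a grandoffspring = 0.25 (two parent–offspring links: r = (1/2)^2 = 1/4).
Summing one r·B term per recipient: 4·0.25·0.151 + 2·0.125·0.302 + 1·0.125·0.457 + 2·0.25·0.107 = 0.337125.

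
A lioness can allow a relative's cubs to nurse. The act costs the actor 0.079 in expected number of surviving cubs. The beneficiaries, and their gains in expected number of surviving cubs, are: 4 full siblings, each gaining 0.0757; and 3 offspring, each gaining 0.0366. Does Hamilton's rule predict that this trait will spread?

Yes

Hamilton's rule: the trait is favored when the sum of r·B over every recipient exceeds the actor's cost C.
r to a full sibling = 0.5 (full sibs share both parents — two paths of length 2: r = 2·(1/2)^2 = 1/2).
r to an offspring = 0.5 (one parent–offspring link: r = (1/2)^1 = 1/2).
Summing one r·B term per recipient: 4·0.5·0.0757 + 3·0.5·0.0366 = 0.2063.
0.2063 > 0.079: the indirect benefit exceeds the cost.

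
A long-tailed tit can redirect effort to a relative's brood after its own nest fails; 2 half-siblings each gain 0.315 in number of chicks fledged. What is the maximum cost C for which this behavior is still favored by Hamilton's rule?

0.1575

r to a half-sibling = 0.25 (half-sibs share one parent — one path of length 2: r = (1/2)^2 = 1/4).
Hamilton's rule: n·r·B > C, so the trait is favored while C < n·r·B = 2·0.25·0.315 = 0.1575.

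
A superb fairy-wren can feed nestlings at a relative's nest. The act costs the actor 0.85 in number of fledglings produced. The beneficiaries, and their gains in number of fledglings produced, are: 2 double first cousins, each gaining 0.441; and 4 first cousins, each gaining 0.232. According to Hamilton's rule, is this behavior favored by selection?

No

Hamilton's rule: the trait is favored when the sum of r·B over every recipient exceeds the actor's cost C.
r to a double first cousin = 1/4 (double first cousins share both grandparent pairs — four paths of length 4: r = 4·(1/2)^4 = 1/4).
r to a first cousin = 1/8 (first cousins share one grandparent pair — two paths of length 4: r = 2·(1/2)^4 = 1/8).
Summing one r·B term per recipient: 2·0.25·0.441 + 4·0.125·0.232 = 0.3365.
0.3365 < 0.85: the indirect benefit is less than the cost.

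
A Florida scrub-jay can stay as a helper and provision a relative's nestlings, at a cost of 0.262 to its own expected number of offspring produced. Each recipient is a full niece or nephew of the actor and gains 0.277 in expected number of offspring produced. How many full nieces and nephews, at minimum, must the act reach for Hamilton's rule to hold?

4

r to a full niece or nephew = 0.25 (full aunt/uncle↔niece/nephew: two paths of length 3 through the shared grandparent pair: r = 2·(1/2)^3 = 1/4).
Hamilton's rule: n·r·B > C  ⇒  n > C/(r·B) = 0.262/(0.25·0.277) = 3.783.
The smallest integer exceeding 3.783 is 4.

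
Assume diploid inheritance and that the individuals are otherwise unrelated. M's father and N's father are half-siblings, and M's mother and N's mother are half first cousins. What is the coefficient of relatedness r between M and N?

Independent pedigree routes through distinct common ancestors add.
M and N are related in two ways: half first cousins through their fathers (r = 1/16) and half second cousins through their mothers (r = 1/64).
r = 1/16 + 1/64 = 5/64 = 0.078125.

0.078125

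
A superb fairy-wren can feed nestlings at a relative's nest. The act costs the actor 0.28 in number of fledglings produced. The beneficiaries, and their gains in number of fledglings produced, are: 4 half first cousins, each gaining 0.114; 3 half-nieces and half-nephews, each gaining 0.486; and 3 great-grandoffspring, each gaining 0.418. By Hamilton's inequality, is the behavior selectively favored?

Yes

Hamilton's rule: the trait is favored when the sum of r·B over every recipient exceeds the actor's cost C.
r to a half first cousin = 1/16 (half first cousins share one grandparent — one path of length 4: r = (1/2)^4 = 1/16).
r to a half-niece or half-nephew = 0.125 (half-aunt/uncle↔niece/nephew: one path of length 3: r = (1/2)^3 = 1/8).
r to a great-grandoffspring = 0.125 (three parent–offspring links: r = (1/2)^3 = 1/8).
Summing one r·B term per recipient: 4·0.0625·0.114 + 3·0.125·0.486 + 3·0.125·0.418 = 0.3675.
0.3675 > 0.28: the indirect benefit exceeds the cost.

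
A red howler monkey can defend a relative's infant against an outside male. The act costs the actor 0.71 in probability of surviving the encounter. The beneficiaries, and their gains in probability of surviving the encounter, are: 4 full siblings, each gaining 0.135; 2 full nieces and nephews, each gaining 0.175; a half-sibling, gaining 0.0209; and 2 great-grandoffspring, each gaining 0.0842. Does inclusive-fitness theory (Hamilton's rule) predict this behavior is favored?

No

Hamilton's rule: the trait is favored when the sum of r·B over every recipient exceeds the actor's cost C.
r to a full sibling = 0.5 (full sibs share both parents — two paths of length 2: r = 2·(1/2)^2 = 1/2).
r to a full niece or nephew = 1/4 (full aunt/uncle↔niece/nephew: two paths of length 3 through the shared grandparent pair: r = 2·(1/2)^3 = 1/4).
r to a half-sibling = 0.25 (half-sibs share one parent — one path of length 2: r = (1/2)^2 = 1/4).
r to a great-grandoffspring = 0.125 (three parent–offspring links: r = (1/2)^3 = 1/8).
Summing one r·B term per recipient: 4·0.5·0.135 + 2·0.25·0.175 + 1·0.25·0.0209 + 2·0.125·0.0842 = 0.383775.
0.383775 < 0.71: the indirect benefit is less than the cost.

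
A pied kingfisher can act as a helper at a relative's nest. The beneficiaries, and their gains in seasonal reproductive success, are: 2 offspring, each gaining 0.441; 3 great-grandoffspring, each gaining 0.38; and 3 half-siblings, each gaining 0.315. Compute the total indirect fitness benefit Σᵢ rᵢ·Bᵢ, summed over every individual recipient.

r to an offspring = 1/2 (one parent–offspring link: r = (1/2)^1 = 1/2).
r to a great-grandoffspring = 1/8 (three parent–offspring links: r = (1/2)^3 = 1/8).
r to a half-sibling = 0.25 (half-sibs share one parent — one path of length 2: r = (1/2)^2 = 1/4).
Summing one r·B term per recipient: 2·0.5·0.441 + 3·0.125·0.38 + 3·0.25·0.315 = 0.81975.

0.81975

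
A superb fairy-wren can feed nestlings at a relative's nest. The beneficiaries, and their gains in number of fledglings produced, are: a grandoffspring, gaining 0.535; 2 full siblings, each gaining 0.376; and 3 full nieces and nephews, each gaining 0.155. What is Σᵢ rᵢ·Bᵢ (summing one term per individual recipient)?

0.626

r to a grandoffspring = 0.25 (two parent–offspring links: r = (1/2)^2 = 1/4).
r to a full sibling = 0.5 (full sibs share both parents — two paths of length 2: r = 2·(1/2)^2 = 1/2).
r to a full niece or nephew = 0.25 (full aunt/uncle↔niece/nephew: two paths of length 3 through the shared grandparent pair: r = 2·(1/2)^3 = 1/4).
Summing one r·B term per recipient: 1·0.25·0.535 + 2·0.5·0.376 + 3·0.25·0.155 = 0.626.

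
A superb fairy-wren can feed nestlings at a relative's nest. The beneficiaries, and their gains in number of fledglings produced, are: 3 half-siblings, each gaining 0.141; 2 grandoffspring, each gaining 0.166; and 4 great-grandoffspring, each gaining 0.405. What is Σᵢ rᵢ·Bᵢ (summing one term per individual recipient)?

r to a half-sibling = 0.25 (half-sibs share one parent — one path of length 2: r = (1/2)^2 = 1/4).
r to a grandoffspring = 1/4 (two parent–offspring links: r = (1/2)^2 = 1/4).
r to a great-grandoffspring = 0.125 (three parent–offspring links: r = (1/2)^3 = 1/8).
Summing one r·B term per recipient: 3·0.25·0.141 + 2·0.25·0.166 + 4·0.125·0.405 = 0.39125.

0.39125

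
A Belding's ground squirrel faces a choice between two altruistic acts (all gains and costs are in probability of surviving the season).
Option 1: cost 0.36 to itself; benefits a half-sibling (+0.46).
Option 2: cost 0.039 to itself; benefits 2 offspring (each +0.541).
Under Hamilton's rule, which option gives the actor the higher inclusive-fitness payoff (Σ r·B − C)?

Option 2

Option 1: r to a half-sibling = 0.25.
Option 1: Σ r·B − C = (1·0.25·0.46) − 0.36 = -0.245.
Option 2: r to an offspring = 0.5.
Option 2: Σ r·B − C = (2·0.5·0.541) − 0.039 = 0.502.
Option 2 has the higher net inclusive-fitness payoff.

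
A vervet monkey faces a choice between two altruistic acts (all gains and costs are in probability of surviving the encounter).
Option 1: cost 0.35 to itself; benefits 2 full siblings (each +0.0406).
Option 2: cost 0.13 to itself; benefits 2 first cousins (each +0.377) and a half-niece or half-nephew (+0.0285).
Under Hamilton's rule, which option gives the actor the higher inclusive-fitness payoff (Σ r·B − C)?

Option 2

Option 1: r to a full sibling = 0.5.
Option 1: Σ r·B − C = (2·0.5·0.0406) − 0.35 = -0.3094.
Option 2: r to a first cousin = 0.125.
Option 2: r to a half-niece or half-nephew = 0.125.
Option 2: Σ r·B − C = (2·0.125·0.377 + 1·0.125·0.0285) − 0.13 = -0.0321875.
Option 2 has the higher net inclusive-fitness payoff.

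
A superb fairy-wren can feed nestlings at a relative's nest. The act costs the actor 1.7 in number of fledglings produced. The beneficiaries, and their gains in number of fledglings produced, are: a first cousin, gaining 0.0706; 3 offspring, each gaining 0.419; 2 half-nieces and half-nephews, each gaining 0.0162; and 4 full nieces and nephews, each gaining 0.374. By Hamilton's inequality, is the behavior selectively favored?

Hamilton's rule: the trait is favored when the sum of r·B over every recipient exceeds the actor's cost C.
r to a first cousin = 1/8 (first cousins share one grandparent pair — two paths of length 4: r = 2·(1/2)^4 = 1/8).
r to an offspring = 1/2 (one parent–offspring link: r = (1/2)^1 = 1/2).
r to a half-niece or half-nephew = 0.125 (half-aunt/uncle↔niece/nephew: one path of length 3: r = (1/2)^3 = 1/8).
r to a full niece or nephew = 1/4 (full aunt/uncle↔niece/nephew: two paths of length 3 through the shared grandparent pair: r = 2·(1/2)^3 = 1/4).
Summing one r·B term per recipient: 1·0.125·0.0706 + 3·0.5·0.419 + 2·0.125·0.0162 + 4·0.25·0.374 = 1.015375.
1.015375 < 1.7: the indirect benefit is less than the cost.

No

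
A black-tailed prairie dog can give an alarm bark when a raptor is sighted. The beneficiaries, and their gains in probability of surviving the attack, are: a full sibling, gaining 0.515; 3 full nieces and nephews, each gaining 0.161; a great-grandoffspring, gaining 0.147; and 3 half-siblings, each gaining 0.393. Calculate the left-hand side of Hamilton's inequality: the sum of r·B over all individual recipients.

0.691375

r to a full sibling = 0.5 (full sibs share both parents — two paths of length 2: r = 2·(1/2)^2 = 1/2).
r to a full niece or nephew = 1/4 (full aunt/uncle↔niece/nephew: two paths of length 3 through the shared grandparent pair: r = 2·(1/2)^3 = 1/4).
r to a great-grandoffspring = 1/8 (three parent–offspring links: r = (1/2)^3 = 1/8).
r to a half-sibling = 0.25 (half-sibs share one parent — one path of length 2: r = (1/2)^2 = 1/4).
Summing one r·B term per recipient: 1·0.5·0.515 + 3·0.25·0.161 + 1·0.125·0.147 + 3·0.25·0.393 = 0.691375.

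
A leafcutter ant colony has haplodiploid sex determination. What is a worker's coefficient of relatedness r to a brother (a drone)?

0.25

Her haploid brother carries none of their father's genes and a random half of their mother's genome; that half matches the maternal half of her own genome with probability 1/2: r = 1/2 · 1/2 = 1/4.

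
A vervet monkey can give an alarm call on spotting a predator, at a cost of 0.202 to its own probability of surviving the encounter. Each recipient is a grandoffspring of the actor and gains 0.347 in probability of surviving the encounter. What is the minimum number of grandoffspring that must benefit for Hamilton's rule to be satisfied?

3

r to a grandoffspring = 1/4 (two parent–offspring links: r = (1/2)^2 = 1/4).
Hamilton's rule: n·r·B > C  ⇒  n > C/(r·B) = 0.202/(0.25·0.347) = 2.329.
The smallest integer exceeding 2.329 is 3.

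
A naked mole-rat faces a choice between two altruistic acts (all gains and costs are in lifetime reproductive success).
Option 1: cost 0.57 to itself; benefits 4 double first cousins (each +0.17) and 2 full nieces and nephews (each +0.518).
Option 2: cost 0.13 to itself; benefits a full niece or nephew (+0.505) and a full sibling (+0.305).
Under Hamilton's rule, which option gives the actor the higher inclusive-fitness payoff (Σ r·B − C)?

Option 1: r to a double first cousin = 0.25.
Option 1: r to a full niece or nephew = 0.25.
Option 1: Σ r·B − C = (4·0.25·0.17 + 2·0.25·0.518) − 0.57 = -0.141.
Option 2: r to a full niece or nephew = 0.25.
Option 2: r to a full sibling = 0.5.
Option 2: Σ r·B − C = (1·0.25·0.505 + 1·0.5·0.305) − 0.13 = 0.14875.
Option 2 has the higher net inclusive-fitness payoff.

Option 2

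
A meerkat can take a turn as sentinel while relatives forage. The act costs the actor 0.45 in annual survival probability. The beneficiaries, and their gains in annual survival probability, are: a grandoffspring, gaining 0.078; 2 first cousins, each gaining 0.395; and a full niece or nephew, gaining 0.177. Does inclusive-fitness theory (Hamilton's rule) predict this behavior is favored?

Hamilton's rule: the trait is favored when the sum of r·B over every recipient exceeds the actor's cost C.
r to a grandoffspring = 1/4 (two parent–offspring links: r = (1/2)^2 = 1/4).
r to a first cousin = 1/8 (first cousins share one grandparent pair — two paths of length 4: r = 2·(1/2)^4 = 1/8).
r to a full niece or nephew = 0.25 (full aunt/uncle↔niece/nephew: two paths of length 3 through the shared grandparent pair: r = 2·(1/2)^3 = 1/4).
Summing one r·B term per recipient: 1·0.25·0.078 + 2·0.125·0.395 + 1·0.25·0.177 = 0.1625.
0.1625 < 0.45: the indirect benefit is less than the cost.

No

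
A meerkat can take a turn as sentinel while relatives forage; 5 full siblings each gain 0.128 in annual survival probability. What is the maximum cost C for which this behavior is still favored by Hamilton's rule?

r to a full sibling = 0.5 (full sibs share both parents — two paths of length 2: r = 2·(1/2)^2 = 1/2).
Hamilton's rule: n·r·B > C, so the trait is favored while C < n·r·B = 5·0.5·0.128 = 0.32.

0.32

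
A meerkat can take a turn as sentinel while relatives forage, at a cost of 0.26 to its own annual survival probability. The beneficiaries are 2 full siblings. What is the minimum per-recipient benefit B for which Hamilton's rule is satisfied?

r to a full sibling = 1/2 (full sibs share both parents — two paths of length 2: r = 2·(1/2)^2 = 1/2).
Hamilton's rule with n recipients of equal r: n·r·B > C, so B > C/(n·r) = 0.26/(2·0.5) = 0.26.

0.26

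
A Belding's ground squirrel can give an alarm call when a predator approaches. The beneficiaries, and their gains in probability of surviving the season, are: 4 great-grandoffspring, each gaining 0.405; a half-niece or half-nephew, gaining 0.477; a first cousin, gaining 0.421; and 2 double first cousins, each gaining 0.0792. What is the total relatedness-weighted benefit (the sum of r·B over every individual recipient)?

r to a great-grandoffspring = 1/8 (three parent–offspring links: r = (1/2)^3 = 1/8).
r to a half-niece or half-nephew = 1/8 (half-aunt/uncle↔niece/nephew: one path of length 3: r = (1/2)^3 = 1/8).
r to a first cousin = 1/8 (first cousins share one grandparent pair — two paths of length 4: r = 2·(1/2)^4 = 1/8).
r to a double first cousin = 1/4 (double first cousins share both grandparent pairs — four paths of length 4: r = 4·(1/2)^4 = 1/4).
Summing one r·B term per recipient: 4·0.125·0.405 + 1·0.125·0.477 + 1·0.125·0.421 + 2·0.25·0.0792 = 0.35435.

0.35435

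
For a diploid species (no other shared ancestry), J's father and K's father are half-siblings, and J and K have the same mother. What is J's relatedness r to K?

Relatedness sums over independent paths through distinct common ancestors.
J and K are related in two ways: half first cousins through their fathers (r = 1/16) and half-sibs through their shared mother (r = 1/4).
r = 1/16 + 1/4 = 0.3125.

0.3125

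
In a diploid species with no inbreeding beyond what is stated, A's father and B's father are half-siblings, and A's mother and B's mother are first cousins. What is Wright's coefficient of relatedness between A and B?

0.09375

With two independent routes of shared ancestry, r is the sum of the two contributions.
A and B are related in two ways: half first cousins through their fathers (r = 1/16) and second cousins through their mothers (r = 1/32).
r = 1/16 + 1/32 = 0.09375.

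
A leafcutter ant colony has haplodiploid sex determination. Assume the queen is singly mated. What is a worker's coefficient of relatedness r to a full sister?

Haplodiploid full sisters inherit their father's entire haploid genome identically (contributing 1/2) and on average half of their mother's contribution (1/2 · 1/2 = 1/4); r = 1/2 + 1/4 = 3/4.

0.75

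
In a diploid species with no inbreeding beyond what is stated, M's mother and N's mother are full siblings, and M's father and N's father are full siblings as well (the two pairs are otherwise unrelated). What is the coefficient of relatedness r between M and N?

Relatedness sums over independent paths through distinct common ancestors.
M and N are related in two ways: first cousins through their mothers (r = 1/8) and first cousins through their fathers (r = 1/8) — i.e. double first cousins.
r = 1/8 + 1/8 = 1/4 = 0.25.

0.25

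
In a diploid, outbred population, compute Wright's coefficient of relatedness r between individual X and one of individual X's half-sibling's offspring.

0.125

Each parent–offspring link contributes a factor of 1/2, and independent paths through distinct common ancestors add.
Half-aunt/uncle↔niece/nephew: one path of length 3: r = (1/2)^3 = 1/8.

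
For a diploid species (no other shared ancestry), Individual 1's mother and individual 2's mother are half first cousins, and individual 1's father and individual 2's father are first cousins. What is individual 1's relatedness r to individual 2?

Independent pedigree routes through distinct common ancestors add.
Individual 1 and individual 2 are related in two ways: half second cousins through their mothers (r = 1/64) and second cousins through their fathers (r = 1/32).
r = 1/64 + 1/32 = 0.046875.

0.046875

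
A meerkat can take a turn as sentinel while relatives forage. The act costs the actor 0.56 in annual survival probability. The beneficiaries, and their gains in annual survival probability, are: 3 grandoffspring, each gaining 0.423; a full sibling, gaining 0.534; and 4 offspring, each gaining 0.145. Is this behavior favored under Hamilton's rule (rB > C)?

Hamilton's rule: the trait is favored when the sum of r·B over every recipient exceeds the actor's cost C.
r to a grandoffspring = 0.25 (two parent–offspring links: r = (1/2)^2 = 1/4).
r to a full sibling = 0.5 (full sibs share both parents — two paths of length 2: r = 2·(1/2)^2 = 1/2).
r to an offspring = 0.5 (one parent–offspring link: r = (1/2)^1 = 1/2).
Summing one r·B term per recipient: 3·0.25·0.423 + 1·0.5·0.534 + 4·0.5·0.145 = 0.87425.
0.87425 > 0.56: the indirect benefit exceeds the cost.

Yes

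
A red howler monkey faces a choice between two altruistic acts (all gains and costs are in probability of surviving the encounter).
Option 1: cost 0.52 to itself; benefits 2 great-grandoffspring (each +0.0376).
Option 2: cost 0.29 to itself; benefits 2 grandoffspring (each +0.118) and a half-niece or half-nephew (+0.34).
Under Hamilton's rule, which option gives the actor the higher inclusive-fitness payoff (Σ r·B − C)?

Option 2

Option 1: r to a great-grandoffspring = 0.125.
Option 1: Σ r·B − C = (2·0.125·0.0376) − 0.52 = -0.5106.
Option 2: r to a grandoffspring = 0.25.
Option 2: r to a half-niece or half-nephew = 0.125.
Option 2: Σ r·B − C = (2·0.25·0.118 + 1·0.125·0.34) − 0.29 = -0.1885.
Option 2 has the higher net inclusive-fitness payoff.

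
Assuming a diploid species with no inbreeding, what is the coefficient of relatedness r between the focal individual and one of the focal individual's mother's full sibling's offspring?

0.125

Each parent–offspring link contributes a factor of 1/2, and independent paths through distinct common ancestors add.
First cousins share one grandparent pair — two paths of length 4: r = 2·(1/2)^4 = 1/8.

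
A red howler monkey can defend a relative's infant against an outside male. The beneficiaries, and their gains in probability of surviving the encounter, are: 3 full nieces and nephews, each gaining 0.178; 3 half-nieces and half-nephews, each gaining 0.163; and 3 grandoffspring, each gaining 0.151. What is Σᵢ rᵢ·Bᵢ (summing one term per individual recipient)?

0.307875

r to a full niece or nephew = 0.25 (full aunt/uncle↔niece/nephew: two paths of length 3 through the shared grandparent pair: r = 2·(1/2)^3 = 1/4).
r to a half-niece or half-nephew = 1/8 (half-aunt/uncle↔niece/nephew: one path of length 3: r = (1/2)^3 = 1/8).
r to a grandoffspring = 0.25 (two parent–offspring links: r = (1/2)^2 = 1/4).
Summing one r·B term per recipient: 3·0.25·0.178 + 3·0.125·0.163 + 3·0.25·0.151 = 0.307875.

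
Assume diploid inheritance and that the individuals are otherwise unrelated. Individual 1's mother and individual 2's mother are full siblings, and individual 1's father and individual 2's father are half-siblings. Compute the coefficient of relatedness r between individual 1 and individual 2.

0.1875

Wright's path rule: contributions from independent ancestry routes add.
Individual 1 and individual 2 are related in two ways: first cousins through their mothers (r = 1/8) and half first cousins through their fathers (r = 1/16).
r = 1/8 + 1/16 = 3/16 = 0.1875.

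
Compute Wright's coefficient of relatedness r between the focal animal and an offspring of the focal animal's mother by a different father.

0.25

Each parent–offspring link contributes a factor of 1/2, and independent paths through distinct common ancestors add.
Half-sibs share one parent — one path of length 2: r = (1/2)^2 = 1/4.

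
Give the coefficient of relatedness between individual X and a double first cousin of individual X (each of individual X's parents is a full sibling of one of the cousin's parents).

Each parent–offspring link contributes a factor of 1/2, and independent paths through distinct common ancestors add.
Double first cousins share both grandparent pairs — four paths of length 4: r = 4·(1/2)^4 = 1/4.

0.25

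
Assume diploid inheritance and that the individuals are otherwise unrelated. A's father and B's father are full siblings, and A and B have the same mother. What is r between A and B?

0.375

Wright's path rule: contributions from independent ancestry routes add.
A and B are related in two ways: first cousins through their fathers (r = 1/8) and half-sibs through their shared mother (r = 1/4).
r = 1/8 + 1/4 = 3/8 = 0.375.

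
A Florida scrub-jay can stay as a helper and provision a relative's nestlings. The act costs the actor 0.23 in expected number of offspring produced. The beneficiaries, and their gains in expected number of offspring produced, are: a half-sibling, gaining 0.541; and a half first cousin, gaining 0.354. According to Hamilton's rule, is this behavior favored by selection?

No

Hamilton's rule: the trait is favored when the sum of r·B over every recipient exceeds the actor's cost C.
r to a half-sibling = 0.25 (half-sibs share one parent — one path of length 2: r = (1/2)^2 = 1/4).
r to a half first cousin = 1/16 (half first cousins share one grandparent — one path of length 4: r = (1/2)^4 = 1/16).
Summing one r·B term per recipient: 1·0.25·0.541 + 1·0.0625·0.354 = 0.157375.
0.157375 < 0.23: the indirect benefit is less than the cost.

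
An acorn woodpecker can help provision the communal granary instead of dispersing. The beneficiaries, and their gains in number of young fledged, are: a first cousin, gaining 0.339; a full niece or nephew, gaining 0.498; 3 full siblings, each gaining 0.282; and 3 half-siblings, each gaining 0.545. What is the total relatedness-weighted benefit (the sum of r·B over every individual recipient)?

r to a first cousin = 0.125 (first cousins share one grandparent pair — two paths of length 4: r = 2·(1/2)^4 = 1/8).
r to a full niece or nephew = 1/4 (full aunt/uncle↔niece/nephew: two paths of length 3 through the shared grandparent pair: r = 2·(1/2)^3 = 1/4).
r to a full sibling = 1/2 (full sibs share both parents — two paths of length 2: r = 2·(1/2)^2 = 1/2).
r to a half-sibling = 0.25 (half-sibs share one parent — one path of length 2: r = (1/2)^2 = 1/4).
Summing one r·B term per recipient: 1·0.125·0.339 + 1·0.25·0.498 + 3·0.5·0.282 + 3·0.25·0.545 = 0.998625.

0.998625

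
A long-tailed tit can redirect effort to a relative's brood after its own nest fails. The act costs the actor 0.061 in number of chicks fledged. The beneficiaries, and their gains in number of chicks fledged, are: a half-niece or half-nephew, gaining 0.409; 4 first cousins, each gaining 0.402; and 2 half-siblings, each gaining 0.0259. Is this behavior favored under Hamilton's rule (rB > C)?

Yes

Hamilton's rule: the trait is favored when the sum of r·B over every recipient exceeds the actor's cost C.
r to a half-niece or half-nephew = 1/8 (half-aunt/uncle↔niece/nephew: one path of length 3: r = (1/2)^3 = 1/8).
r to a first cousin = 1/8 (first cousins share one grandparent pair — two paths of length 4: r = 2·(1/2)^4 = 1/8).
r to a half-sibling = 1/4 (half-sibs share one parent — one path of length 2: r = (1/2)^2 = 1/4).
Summing one r·B term per recipient: 1·0.125·0.409 + 4·0.125·0.402 + 2·0.25·0.0259 = 0.265075.
0.265075 > 0.061: the indirect benefit exceeds the cost.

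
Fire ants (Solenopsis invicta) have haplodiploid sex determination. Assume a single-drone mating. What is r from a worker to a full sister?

Haplodiploid full sisters inherit their father's entire haploid genome identically (contributing 1/2) and on average half of their mother's contribution (1/2 · 1/2 = 1/4); r = 1/2 + 1/4 = 3/4.

0.75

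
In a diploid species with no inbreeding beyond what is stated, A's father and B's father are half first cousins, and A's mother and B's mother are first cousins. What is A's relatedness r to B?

Wright's path rule: contributions from independent ancestry routes add.
A and B are related in two ways: half second cousins through their fathers (r = 1/64) and second cousins through their mothers (r = 1/32).
r = 1/64 + 1/32 = 0.046875.

0.046875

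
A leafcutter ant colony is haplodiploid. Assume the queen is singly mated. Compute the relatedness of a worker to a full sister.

Haplodiploid full sisters inherit their father's entire haploid genome identically (contributing 1/2) and on average half of their mother's contribution (1/2 · 1/2 = 1/4); r = 1/2 + 1/4 = 3/4.

0.75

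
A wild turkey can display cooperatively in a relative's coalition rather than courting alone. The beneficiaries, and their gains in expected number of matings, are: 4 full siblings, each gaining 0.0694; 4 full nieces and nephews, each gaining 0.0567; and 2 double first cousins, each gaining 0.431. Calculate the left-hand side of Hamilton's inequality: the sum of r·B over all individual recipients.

r to a full sibling = 1/2 (full sibs share both parents — two paths of length 2: r = 2·(1/2)^2 = 1/2).
r to a full niece or nephew = 1/4 (full aunt/uncle↔niece/nephew: two paths of length 3 through the shared grandparent pair: r = 2·(1/2)^3 = 1/4).
r to a double first cousin = 0.25 (double first cousins share both grandparent pairs — four paths of length 4: r = 4·(1/2)^4 = 1/4).
Summing one r·B term per recipient: 4·0.5·0.0694 + 4·0.25·0.0567 + 2·0.25·0.431 = 0.411.

0.411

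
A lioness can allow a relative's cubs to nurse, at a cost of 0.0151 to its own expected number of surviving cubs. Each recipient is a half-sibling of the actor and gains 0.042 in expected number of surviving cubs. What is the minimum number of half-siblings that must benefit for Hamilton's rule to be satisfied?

2

r to a half-sibling = 0.25 (half-sibs share one parent — one path of length 2: r = (1/2)^2 = 1/4).
Hamilton's rule: n·r·B > C  ⇒  n > C/(r·B) = 0.0151/(0.25·0.042) = 1.438.
The smallest integer exceeding 1.438 is 2.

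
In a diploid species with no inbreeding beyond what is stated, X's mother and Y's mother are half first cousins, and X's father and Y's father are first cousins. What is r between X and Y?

0.046875

Independent pedigree routes through distinct common ancestors add.
X and Y are related in two ways: half second cousins through their mothers (r = 1/64) and second cousins through their fathers (r = 1/32).
r = 1/64 + 1/32 = 3/64 = 0.046875.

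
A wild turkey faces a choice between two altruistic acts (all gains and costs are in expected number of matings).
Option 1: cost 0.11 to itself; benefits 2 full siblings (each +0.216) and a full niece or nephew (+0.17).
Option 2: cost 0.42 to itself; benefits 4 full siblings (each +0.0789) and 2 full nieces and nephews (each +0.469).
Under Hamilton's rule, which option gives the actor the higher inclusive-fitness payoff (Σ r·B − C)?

Option 1: r to a full sibling = 0.5.
Option 1: r to a full niece or nephew = 0.25.
Option 1: Σ r·B − C = (2·0.5·0.216 + 1·0.25·0.17) − 0.11 = 0.1485.
Option 2: r to a full sibling = 0.5.
Option 2: r to a full niece or nephew = 0.25.
Option 2: Σ r·B − C = (4·0.5·0.0789 + 2·0.25·0.469) − 0.42 = -0.0277.
Option 1 has the higher net inclusive-fitness payoff.

Option 1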